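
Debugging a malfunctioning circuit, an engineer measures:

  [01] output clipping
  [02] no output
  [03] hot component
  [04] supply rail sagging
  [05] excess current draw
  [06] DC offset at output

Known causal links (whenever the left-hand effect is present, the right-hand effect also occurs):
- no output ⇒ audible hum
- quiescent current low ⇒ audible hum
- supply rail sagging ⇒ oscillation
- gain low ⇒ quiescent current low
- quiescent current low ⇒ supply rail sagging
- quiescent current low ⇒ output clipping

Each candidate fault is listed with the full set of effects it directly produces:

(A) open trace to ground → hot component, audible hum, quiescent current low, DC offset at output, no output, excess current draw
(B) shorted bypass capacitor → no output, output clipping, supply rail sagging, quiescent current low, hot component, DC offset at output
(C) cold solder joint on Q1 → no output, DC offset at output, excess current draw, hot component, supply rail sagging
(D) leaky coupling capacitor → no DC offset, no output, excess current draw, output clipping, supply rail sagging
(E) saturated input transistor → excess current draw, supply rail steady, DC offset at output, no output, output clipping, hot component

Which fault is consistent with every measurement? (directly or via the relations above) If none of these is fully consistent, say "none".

Per-candidate check:
(A) open trace to ground — accounts for every observation (output clipping by quiescent current low → output clipping)
(B) shorted bypass capacitor — output clipping match; no output match; hot component match; supply rail sagging match; excess current draw miss; DC offset at output match
(C) cold solder joint on Q1 — output clipping miss; no output match; hot component match; supply rail sagging match; excess current draw match; DC offset at output match
(D) leaky coupling capacitor — fails on hot component, DC offset at output (predicts no DC offset, not DC offset at output)
(E) saturated input transistor — output clipping match; no output match; hot component match; supply rail sagging miss; excess current draw match; DC offset at output match
(A) alone accounts for all the evidence.

A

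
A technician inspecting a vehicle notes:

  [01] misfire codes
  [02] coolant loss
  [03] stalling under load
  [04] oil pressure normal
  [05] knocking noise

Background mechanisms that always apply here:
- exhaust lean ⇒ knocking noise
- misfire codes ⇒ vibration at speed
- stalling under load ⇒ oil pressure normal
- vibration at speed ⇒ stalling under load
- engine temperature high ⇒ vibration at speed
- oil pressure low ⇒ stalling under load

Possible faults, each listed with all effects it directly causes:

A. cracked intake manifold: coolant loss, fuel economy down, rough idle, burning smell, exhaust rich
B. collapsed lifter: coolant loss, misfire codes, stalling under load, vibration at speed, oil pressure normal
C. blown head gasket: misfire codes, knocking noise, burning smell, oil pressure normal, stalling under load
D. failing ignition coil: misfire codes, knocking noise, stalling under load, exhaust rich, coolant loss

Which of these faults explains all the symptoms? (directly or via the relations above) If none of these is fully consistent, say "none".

D

Per-candidate check:
(A) cracked intake manifold — does not account for misfire codes, stalling under load, oil pressure normal, knocking noise
(B) collapsed lifter — does not account for knocking noise
(C) blown head gasket — misfire codes +; coolant loss -; stalling under load +; oil pressure normal +; knocking noise +
(D) failing ignition coil — accounts for every observation (oil pressure normal by stalling under load → oil pressure normal)
(D) alone accounts for all the evidence.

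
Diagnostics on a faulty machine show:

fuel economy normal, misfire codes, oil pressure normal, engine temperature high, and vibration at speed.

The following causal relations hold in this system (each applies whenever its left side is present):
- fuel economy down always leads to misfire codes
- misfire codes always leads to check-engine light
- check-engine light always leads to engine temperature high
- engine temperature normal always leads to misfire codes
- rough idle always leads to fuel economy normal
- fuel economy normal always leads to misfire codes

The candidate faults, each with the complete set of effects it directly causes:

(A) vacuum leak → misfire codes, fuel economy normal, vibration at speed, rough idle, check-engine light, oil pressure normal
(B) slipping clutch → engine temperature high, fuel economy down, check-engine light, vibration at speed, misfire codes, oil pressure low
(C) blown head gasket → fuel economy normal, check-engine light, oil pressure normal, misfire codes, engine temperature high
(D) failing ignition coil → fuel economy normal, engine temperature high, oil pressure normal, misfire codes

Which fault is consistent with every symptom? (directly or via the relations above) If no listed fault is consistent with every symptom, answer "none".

Testing each hypothesis:
(A) vacuum leak — fuel economy normal ✓; misfire codes ✓; oil pressure normal ✓; engine temperature high ✓ (by check-engine light → engine temperature high); vibration at speed ✓
(B) slipping clutch — fuel economy normal ✗; misfire codes ✓; oil pressure normal ✗; engine temperature high ✓; vibration at speed ✓
(C) blown head gasket — fuel economy normal ✓; misfire codes ✓; oil pressure normal ✓; engine temperature high ✓; vibration at speed ✗
(D) failing ignition coil — does not account for vibration at speed
(A) is the only candidate with no mismatches.

A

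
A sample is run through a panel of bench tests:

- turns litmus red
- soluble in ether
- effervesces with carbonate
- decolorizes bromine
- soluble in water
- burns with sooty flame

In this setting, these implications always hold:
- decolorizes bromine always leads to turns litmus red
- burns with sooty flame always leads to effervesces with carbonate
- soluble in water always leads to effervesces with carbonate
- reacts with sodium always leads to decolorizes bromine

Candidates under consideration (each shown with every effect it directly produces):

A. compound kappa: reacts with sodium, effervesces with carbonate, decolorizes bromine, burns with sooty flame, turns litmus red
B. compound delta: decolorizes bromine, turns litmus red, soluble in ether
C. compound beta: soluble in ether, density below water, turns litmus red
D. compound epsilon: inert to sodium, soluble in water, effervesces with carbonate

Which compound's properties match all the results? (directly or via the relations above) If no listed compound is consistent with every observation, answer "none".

none

Testing each hypothesis:
(A) compound kappa — turns litmus red +; soluble in ether -; effervesces with carbonate +; decolorizes bromine +; soluble in water -; burns with sooty flame +
(B) compound delta — does not account for effervesces with carbonate, soluble in water, burns with sooty flame
(C) compound beta — does not account for effervesces with carbonate, decolorizes bromine, soluble in water, burns with sooty flame
(D) compound epsilon — turns litmus red -; soluble in ether -; effervesces with carbonate +; decolorizes bromine -; soluble in water +; burns with sooty flame -
None of the listed candidates fits everything.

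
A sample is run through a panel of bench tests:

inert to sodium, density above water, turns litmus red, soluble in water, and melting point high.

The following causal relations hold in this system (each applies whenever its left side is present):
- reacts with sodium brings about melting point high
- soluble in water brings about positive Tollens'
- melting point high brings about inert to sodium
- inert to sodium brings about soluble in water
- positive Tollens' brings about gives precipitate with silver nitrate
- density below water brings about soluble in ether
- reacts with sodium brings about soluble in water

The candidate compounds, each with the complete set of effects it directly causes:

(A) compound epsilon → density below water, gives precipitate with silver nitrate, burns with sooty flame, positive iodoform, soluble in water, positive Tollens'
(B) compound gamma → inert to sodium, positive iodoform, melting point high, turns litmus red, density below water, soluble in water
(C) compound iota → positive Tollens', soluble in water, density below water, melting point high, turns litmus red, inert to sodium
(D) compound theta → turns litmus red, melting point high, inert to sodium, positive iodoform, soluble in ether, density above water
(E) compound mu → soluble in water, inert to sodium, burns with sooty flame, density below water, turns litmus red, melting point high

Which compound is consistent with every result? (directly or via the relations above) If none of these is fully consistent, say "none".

For each candidate, compare predicted effects to what was observed:
(A) compound epsilon — fails on inert to sodium, density above water, turns litmus red, melting point high (predicts density below water, not density above water)
(B) compound gamma — inert to sodium yes; density above water NO; turns litmus red yes; soluble in water yes; melting point high yes
(C) compound iota — fails on density above water (predicts density below water, not density above water)
(D) compound theta — inert to sodium yes; density above water yes; turns litmus red yes; soluble in water yes (through inert to sodium → soluble in water); melting point high yes
(E) compound mu — fails on density above water (predicts density below water, not density above water)
Only (D) is consistent with every observation.

D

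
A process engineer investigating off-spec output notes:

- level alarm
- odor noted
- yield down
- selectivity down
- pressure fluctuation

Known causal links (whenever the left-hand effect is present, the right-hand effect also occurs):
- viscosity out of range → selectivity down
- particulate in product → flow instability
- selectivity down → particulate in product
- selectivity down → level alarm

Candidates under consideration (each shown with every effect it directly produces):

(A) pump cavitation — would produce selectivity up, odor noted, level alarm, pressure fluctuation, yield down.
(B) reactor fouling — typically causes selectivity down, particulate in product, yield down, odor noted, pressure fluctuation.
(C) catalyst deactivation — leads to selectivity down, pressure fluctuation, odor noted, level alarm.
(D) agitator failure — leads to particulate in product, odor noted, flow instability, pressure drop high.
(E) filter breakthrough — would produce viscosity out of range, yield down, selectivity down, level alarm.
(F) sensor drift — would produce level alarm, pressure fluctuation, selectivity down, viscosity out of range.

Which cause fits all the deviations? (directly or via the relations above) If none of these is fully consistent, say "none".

Testing each hypothesis:
(A) pump cavitation — level alarm yes; odor noted yes; yield down yes; selectivity down NO; pressure fluctuation yes
(B) reactor fouling — accounts for every observation (level alarm via selectivity down → level alarm)
(C) catalyst deactivation — level alarm yes; odor noted yes; yield down NO; selectivity down yes; pressure fluctuation yes
(D) agitator failure — level alarm NO; odor noted yes; yield down NO; selectivity down NO; pressure fluctuation NO
(E) filter breakthrough — does not account for odor noted, pressure fluctuation
(F) sensor drift — level alarm yes; odor noted NO; yield down NO; selectivity down yes; pressure fluctuation yes
Only (B) is consistent with every observation.

B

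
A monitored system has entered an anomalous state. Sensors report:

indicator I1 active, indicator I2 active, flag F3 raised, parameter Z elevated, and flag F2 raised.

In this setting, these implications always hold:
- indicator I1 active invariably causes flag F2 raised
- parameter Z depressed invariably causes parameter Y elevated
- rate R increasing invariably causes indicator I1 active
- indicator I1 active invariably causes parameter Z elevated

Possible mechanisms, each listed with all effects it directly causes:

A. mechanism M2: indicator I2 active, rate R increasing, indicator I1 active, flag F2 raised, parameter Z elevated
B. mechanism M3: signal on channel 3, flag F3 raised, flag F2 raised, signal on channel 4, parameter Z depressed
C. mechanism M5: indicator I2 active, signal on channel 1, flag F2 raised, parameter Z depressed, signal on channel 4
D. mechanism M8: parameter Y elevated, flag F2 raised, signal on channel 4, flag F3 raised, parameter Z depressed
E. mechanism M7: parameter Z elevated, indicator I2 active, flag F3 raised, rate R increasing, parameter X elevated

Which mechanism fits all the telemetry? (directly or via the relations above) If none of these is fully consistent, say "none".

For each candidate, compare predicted effects to what was observed:
(A) mechanism M2 — indicator I1 active +; indicator I2 active +; flag F3 raised -; parameter Z elevated +; flag F2 raised +
(B) mechanism M3 — fails on indicator I1 active, indicator I2 active, parameter Z elevated (predicts parameter Z depressed, not parameter Z elevated)
(C) mechanism M5 — fails on indicator I1 active, flag F3 raised, parameter Z elevated (predicts parameter Z depressed, not parameter Z elevated)
(D) mechanism M8 — indicator I1 active -; indicator I2 active -; flag F3 raised +; parameter Z elevated -; flag F2 raised +
(E) mechanism M7 — accounts for every observation (indicator I1 active by rate R increasing → indicator I1 active)
(E) alone accounts for all the evidence.

E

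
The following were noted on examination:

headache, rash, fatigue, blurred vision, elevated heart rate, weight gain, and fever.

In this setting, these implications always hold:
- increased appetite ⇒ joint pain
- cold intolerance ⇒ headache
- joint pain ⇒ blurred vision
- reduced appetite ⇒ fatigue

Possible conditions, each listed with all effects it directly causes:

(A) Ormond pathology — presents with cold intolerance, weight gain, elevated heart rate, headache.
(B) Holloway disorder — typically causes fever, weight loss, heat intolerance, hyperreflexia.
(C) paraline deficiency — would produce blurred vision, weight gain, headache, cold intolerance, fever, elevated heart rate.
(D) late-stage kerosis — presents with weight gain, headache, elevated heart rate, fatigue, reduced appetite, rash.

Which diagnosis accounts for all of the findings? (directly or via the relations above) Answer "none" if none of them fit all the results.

Checking each candidate against the observations:
(A) Ormond pathology — does not account for rash, fatigue, blurred vision, fever
(B) Holloway disorder — headache ✗; rash ✗; fatigue ✗; blurred vision ✗; elevated heart rate ✗; weight gain ✗; fever ✓
(C) paraline deficiency — does not account for rash, fatigue
(D) late-stage kerosis — headache ✓; rash ✓; fatigue ✓; blurred vision ✗; elevated heart rate ✓; weight gain ✓; fever ✗
None of the listed candidates fits everything.

none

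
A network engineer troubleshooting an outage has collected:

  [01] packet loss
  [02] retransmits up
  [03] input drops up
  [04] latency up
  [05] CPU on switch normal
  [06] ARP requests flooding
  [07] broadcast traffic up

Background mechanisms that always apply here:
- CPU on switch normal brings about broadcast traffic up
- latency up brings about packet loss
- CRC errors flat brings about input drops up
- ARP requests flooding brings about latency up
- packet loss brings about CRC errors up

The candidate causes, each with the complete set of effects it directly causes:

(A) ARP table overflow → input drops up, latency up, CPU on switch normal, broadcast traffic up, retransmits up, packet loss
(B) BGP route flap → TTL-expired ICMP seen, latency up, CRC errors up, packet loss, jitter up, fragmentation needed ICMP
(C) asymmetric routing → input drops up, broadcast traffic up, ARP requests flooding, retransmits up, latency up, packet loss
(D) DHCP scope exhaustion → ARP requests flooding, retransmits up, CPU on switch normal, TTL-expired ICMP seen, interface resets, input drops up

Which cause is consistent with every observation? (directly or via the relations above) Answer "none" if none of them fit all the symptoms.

Testing each hypothesis:
(A) ARP table overflow — does not account for ARP requests flooding
(B) BGP route flap — does not account for retransmits up, input drops up, CPU on switch normal, ARP requests flooding, broadcast traffic up
(C) asymmetric routing — does not account for CPU on switch normal
(D) DHCP scope exhaustion — accounts for every observation (packet loss via ARP requests flooding → latency up → packet loss)
(D) alone accounts for all the evidence.

D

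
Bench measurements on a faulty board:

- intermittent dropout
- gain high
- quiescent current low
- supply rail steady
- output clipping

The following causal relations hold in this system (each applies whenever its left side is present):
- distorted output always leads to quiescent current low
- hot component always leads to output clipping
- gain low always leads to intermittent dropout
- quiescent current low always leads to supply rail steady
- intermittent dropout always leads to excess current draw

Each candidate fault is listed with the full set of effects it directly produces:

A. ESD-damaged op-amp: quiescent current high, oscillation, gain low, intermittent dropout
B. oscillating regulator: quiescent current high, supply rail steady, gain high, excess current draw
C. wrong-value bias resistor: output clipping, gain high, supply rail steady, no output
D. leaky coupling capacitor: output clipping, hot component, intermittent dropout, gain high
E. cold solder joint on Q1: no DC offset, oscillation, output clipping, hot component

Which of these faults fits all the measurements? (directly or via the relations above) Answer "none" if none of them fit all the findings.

For each candidate, compare predicted effects to what was observed:
(A) ESD-damaged op-amp — intermittent dropout yes; gain high NO; quiescent current low NO; supply rail steady NO; output clipping NO
(B) oscillating regulator — intermittent dropout NO; gain high yes; quiescent current low NO; supply rail steady yes; output clipping NO
(C) wrong-value bias resistor — intermittent dropout NO; gain high yes; quiescent current low NO; supply rail steady yes; output clipping yes
(D) leaky coupling capacitor — does not account for quiescent current low, supply rail steady
(E) cold solder joint on Q1 — intermittent dropout NO; gain high NO; quiescent current low NO; supply rail steady NO; output clipping yes
No candidate is consistent with all observations.

none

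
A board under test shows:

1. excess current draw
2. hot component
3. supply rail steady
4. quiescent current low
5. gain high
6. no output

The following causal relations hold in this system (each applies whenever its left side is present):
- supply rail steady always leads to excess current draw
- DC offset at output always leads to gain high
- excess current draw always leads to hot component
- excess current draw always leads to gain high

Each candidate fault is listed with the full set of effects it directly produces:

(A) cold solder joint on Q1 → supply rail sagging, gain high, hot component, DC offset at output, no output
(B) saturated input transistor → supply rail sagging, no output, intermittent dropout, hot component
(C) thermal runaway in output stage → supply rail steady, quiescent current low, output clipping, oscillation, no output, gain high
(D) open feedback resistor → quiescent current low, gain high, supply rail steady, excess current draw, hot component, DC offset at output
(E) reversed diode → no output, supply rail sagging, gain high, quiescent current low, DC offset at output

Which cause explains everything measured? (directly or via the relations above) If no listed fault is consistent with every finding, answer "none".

Per-candidate check:
(A) cold solder joint on Q1 — fails on excess current draw, supply rail steady, quiescent current low (predicts supply rail sagging, not supply rail steady)
(B) saturated input transistor — fails on excess current draw, supply rail steady, quiescent current low, gain high (predicts supply rail sagging, not supply rail steady)
(C) thermal runaway in output stage — accounts for every observation (excess current draw via supply rail steady → excess current draw)
(D) open feedback resistor — does not account for no output
(E) reversed diode — excess current draw miss; hot component miss; supply rail steady miss; quiescent current low match; gain high match; no output match
(C) is the only candidate with no mismatches.

C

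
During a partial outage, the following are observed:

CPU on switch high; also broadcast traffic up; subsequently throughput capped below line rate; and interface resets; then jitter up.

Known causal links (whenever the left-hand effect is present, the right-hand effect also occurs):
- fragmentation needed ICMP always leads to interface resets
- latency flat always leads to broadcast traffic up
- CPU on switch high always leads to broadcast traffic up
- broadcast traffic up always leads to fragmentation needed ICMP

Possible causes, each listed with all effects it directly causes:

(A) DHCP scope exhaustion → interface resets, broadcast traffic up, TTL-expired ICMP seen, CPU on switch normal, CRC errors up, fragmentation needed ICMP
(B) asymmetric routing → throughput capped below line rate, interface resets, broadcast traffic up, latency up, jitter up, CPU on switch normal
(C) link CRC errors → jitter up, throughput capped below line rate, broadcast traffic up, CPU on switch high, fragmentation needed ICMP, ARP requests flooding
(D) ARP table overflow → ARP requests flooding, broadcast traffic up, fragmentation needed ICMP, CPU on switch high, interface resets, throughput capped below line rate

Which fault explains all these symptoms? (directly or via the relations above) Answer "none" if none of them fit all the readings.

Checking each candidate against the observations:
(A) DHCP scope exhaustion — fails on CPU on switch high, throughput capped below line rate, jitter up (predicts CPU on switch normal, not CPU on switch high)
(B) asymmetric routing — fails on CPU on switch high (predicts CPU on switch normal, not CPU on switch high)
(C) link CRC errors — CPU on switch high match; broadcast traffic up match; throughput capped below line rate match; interface resets match (via fragmentation needed ICMP → interface resets); jitter up match
(D) ARP table overflow — does not account for jitter up
(C) alone accounts for all the evidence.

C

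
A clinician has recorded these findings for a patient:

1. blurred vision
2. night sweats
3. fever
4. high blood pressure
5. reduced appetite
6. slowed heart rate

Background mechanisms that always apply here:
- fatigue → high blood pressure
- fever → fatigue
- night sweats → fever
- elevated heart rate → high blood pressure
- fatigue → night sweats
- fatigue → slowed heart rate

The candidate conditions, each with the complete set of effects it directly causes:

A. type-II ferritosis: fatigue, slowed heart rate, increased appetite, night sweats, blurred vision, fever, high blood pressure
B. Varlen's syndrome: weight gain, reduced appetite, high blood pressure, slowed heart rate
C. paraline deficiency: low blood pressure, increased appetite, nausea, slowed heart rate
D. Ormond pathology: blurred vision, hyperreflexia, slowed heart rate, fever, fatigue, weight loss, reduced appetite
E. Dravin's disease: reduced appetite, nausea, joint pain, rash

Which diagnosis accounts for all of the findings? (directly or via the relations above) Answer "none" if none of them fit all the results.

D

Testing each hypothesis:
(A) type-II ferritosis — fails on reduced appetite (predicts increased appetite, not reduced appetite)
(B) Varlen's syndrome — does not account for blurred vision, night sweats, fever
(C) paraline deficiency — blurred vision NO; night sweats NO; fever NO; high blood pressure NO; reduced appetite NO; slowed heart rate yes
(D) Ormond pathology — accounts for every observation (night sweats by fatigue → night sweats)
(E) Dravin's disease — blurred vision NO; night sweats NO; fever NO; high blood pressure NO; reduced appetite yes; slowed heart rate NO
(D) alone accounts for all the evidence.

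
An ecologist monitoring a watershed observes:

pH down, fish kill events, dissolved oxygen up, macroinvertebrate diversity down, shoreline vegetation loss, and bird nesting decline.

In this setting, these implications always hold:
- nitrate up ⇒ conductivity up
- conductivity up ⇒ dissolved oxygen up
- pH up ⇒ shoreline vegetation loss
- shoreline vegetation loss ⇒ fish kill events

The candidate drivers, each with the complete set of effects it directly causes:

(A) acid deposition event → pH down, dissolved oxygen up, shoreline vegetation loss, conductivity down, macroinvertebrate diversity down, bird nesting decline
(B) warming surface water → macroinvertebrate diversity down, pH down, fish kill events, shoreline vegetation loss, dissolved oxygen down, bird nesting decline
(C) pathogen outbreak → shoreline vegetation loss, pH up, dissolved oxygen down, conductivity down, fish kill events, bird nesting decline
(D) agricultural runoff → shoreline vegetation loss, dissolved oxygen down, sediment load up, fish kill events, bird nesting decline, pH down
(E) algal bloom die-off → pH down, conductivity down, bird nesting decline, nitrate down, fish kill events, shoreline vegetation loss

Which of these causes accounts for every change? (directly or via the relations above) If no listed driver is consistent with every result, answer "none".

A

Per-candidate check:
(A) acid deposition event — pH down yes; fish kill events yes (through shoreline vegetation loss → fish kill events); dissolved oxygen up yes; macroinvertebrate diversity down yes; shoreline vegetation loss yes; bird nesting decline yes
(B) warming surface water — fails on dissolved oxygen up (predicts dissolved oxygen down, not dissolved oxygen up)
(C) pathogen outbreak — fails on pH down, dissolved oxygen up, macroinvertebrate diversity down (predicts pH up, not pH down; predicts dissolved oxygen down, not dissolved oxygen up)
(D) agricultural runoff — pH down yes; fish kill events yes; dissolved oxygen up NO; macroinvertebrate diversity down NO; shoreline vegetation loss yes; bird nesting decline yes
(E) algal bloom die-off — does not account for dissolved oxygen up, macroinvertebrate diversity down
Only (A) is consistent with every observation.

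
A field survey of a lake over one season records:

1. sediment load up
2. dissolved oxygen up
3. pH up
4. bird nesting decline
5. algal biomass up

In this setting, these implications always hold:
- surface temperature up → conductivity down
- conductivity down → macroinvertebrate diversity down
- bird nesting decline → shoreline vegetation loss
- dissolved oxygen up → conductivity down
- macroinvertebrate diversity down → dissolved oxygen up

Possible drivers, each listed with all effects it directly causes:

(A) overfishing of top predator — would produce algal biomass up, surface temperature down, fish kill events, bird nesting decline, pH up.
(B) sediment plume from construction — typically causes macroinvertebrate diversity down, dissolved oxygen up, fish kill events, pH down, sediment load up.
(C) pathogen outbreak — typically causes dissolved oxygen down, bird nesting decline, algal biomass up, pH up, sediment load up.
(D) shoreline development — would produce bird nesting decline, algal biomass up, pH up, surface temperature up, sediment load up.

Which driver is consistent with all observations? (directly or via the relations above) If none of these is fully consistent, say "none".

D

Testing each hypothesis:
(A) overfishing of top predator — does not account for sediment load up, dissolved oxygen up
(B) sediment plume from construction — sediment load up yes; dissolved oxygen up yes; pH up NO; bird nesting decline NO; algal biomass up NO
(C) pathogen outbreak — sediment load up yes; dissolved oxygen up NO; pH up yes; bird nesting decline yes; algal biomass up yes
(D) shoreline development — sediment load up yes; dissolved oxygen up yes (through surface temperature up → conductivity down → macroinvertebrate diversity down → dissolved oxygen up); pH up yes; bird nesting decline yes; algal biomass up yes
Only (D) is consistent with every observation.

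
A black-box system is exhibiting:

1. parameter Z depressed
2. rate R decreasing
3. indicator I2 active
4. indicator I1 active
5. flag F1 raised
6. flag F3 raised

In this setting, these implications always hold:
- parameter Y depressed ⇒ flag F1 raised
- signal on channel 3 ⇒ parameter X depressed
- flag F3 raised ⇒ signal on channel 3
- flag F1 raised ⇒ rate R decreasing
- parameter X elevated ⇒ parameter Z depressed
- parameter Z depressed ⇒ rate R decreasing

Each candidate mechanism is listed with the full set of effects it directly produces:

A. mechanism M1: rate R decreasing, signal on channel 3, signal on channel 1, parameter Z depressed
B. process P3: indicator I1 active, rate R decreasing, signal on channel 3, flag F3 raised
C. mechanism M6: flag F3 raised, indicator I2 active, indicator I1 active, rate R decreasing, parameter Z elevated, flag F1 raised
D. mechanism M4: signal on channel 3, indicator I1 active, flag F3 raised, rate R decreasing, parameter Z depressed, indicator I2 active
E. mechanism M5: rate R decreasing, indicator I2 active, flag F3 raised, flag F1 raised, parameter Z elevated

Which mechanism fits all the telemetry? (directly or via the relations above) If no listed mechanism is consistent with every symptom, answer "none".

none

Per-candidate check:
(A) mechanism M1 — does not account for indicator I2 active, indicator I1 active, flag F1 raised, flag F3 raised
(B) process P3 — parameter Z depressed NO; rate R decreasing yes; indicator I2 active NO; indicator I1 active yes; flag F1 raised NO; flag F3 raised yes
(C) mechanism M6 — fails on parameter Z depressed (predicts parameter Z elevated, not parameter Z depressed)
(D) mechanism M4 — does not account for flag F1 raised
(E) mechanism M5 — fails on parameter Z depressed, indicator I1 active (predicts parameter Z elevated, not parameter Z depressed)
None of the listed candidates fits everything.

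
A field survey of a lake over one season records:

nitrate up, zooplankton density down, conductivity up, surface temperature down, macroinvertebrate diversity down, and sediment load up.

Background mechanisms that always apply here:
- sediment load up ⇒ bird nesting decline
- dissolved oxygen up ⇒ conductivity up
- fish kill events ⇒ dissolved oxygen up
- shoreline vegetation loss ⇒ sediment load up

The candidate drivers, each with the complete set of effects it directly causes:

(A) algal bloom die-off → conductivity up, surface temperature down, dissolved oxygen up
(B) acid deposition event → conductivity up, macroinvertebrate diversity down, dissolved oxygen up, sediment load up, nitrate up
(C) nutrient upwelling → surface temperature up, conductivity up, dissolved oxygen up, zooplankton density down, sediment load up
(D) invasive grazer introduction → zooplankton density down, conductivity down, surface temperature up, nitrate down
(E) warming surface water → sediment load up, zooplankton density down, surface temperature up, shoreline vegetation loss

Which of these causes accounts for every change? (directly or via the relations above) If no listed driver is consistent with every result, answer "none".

none

Checking each candidate against the observations:
(A) algal bloom die-off — nitrate up ✗; zooplankton density down ✗; conductivity up ✓; surface temperature down ✓; macroinvertebrate diversity down ✗; sediment load up ✗
(B) acid deposition event — does not account for zooplankton density down, surface temperature down
(C) nutrient upwelling — fails on nitrate up, surface temperature down, macroinvertebrate diversity down (predicts surface temperature up, not surface temperature down)
(D) invasive grazer introduction — nitrate up ✗; zooplankton density down ✓; conductivity up ✗; surface temperature down ✗; macroinvertebrate diversity down ✗; sediment load up ✗
(E) warming surface water — fails on nitrate up, conductivity up, surface temperature down, macroinvertebrate diversity down (predicts surface temperature up, not surface temperature down)
Every candidate fails on at least one observation.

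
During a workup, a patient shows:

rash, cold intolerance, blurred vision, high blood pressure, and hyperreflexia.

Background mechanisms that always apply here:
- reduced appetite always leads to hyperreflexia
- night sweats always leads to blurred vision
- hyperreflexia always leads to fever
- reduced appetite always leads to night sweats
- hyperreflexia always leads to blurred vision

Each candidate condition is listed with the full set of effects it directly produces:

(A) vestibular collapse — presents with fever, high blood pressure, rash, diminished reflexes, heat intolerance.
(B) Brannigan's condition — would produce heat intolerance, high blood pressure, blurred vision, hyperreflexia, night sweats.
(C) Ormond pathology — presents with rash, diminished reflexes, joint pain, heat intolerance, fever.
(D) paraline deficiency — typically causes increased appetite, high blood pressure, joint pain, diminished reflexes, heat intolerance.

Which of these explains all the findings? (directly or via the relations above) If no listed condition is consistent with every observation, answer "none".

none

Per-candidate check:
(A) vestibular collapse — rash +; cold intolerance -; blurred vision -; high blood pressure +; hyperreflexia -
(B) Brannigan's condition — fails on rash, cold intolerance (predicts heat intolerance, not cold intolerance)
(C) Ormond pathology — rash +; cold intolerance -; blurred vision -; high blood pressure -; hyperreflexia -
(D) paraline deficiency — rash -; cold intolerance -; blurred vision -; high blood pressure +; hyperreflexia -
None of the listed candidates fits everything.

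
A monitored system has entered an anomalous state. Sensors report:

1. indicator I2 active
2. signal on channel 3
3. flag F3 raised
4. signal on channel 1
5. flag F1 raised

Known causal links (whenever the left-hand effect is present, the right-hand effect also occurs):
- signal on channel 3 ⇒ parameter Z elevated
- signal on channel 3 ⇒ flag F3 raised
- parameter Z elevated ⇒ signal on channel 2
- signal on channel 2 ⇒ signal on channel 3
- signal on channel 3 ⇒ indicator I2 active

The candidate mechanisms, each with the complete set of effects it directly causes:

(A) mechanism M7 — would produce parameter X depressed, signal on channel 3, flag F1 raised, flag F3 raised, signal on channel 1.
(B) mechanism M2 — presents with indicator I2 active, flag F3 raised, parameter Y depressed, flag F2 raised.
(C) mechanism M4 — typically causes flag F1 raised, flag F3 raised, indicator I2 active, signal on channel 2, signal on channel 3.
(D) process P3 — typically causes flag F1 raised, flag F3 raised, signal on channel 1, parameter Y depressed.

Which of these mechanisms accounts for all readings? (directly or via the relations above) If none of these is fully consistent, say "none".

A

Testing each hypothesis:
(A) mechanism M7 — accounts for every observation (indicator I2 active through signal on channel 3 → indicator I2 active)
(B) mechanism M2 — indicator I2 active ✓; signal on channel 3 ✗; flag F3 raised ✓; signal on channel 1 ✗; flag F1 raised ✗
(C) mechanism M4 — indicator I2 active ✓; signal on channel 3 ✓; flag F3 raised ✓; signal on channel 1 ✗; flag F1 raised ✓
(D) process P3 — indicator I2 active ✗; signal on channel 3 ✗; flag F3 raised ✓; signal on channel 1 ✓; flag F1 raised ✓
(A) alone accounts for all the evidence.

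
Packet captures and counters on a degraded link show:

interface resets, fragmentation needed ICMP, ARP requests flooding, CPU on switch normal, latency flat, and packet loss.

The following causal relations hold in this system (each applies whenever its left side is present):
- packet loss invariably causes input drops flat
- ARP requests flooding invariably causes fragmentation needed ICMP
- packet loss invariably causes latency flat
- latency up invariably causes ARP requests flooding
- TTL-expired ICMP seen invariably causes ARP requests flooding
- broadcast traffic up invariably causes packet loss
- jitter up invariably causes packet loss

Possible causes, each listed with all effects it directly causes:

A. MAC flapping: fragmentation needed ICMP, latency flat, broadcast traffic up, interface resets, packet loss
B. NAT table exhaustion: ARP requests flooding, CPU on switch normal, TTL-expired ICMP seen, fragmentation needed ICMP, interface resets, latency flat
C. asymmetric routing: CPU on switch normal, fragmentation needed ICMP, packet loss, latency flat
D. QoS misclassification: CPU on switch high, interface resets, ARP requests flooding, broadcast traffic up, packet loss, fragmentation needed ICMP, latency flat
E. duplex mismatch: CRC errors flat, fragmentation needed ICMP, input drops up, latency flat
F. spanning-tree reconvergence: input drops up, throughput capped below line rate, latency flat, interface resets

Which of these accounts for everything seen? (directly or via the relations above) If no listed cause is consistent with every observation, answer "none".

none

For each candidate, compare predicted effects to what was observed:
(A) MAC flapping — does not account for ARP requests flooding, CPU on switch normal
(B) NAT table exhaustion — interface resets match; fragmentation needed ICMP match; ARP requests flooding match; CPU on switch normal match; latency flat match; packet loss miss
(C) asymmetric routing — does not account for interface resets, ARP requests flooding
(D) QoS misclassification — interface resets match; fragmentation needed ICMP match; ARP requests flooding match; CPU on switch normal miss; latency flat match; packet loss match
(E) duplex mismatch — interface resets miss; fragmentation needed ICMP match; ARP requests flooding miss; CPU on switch normal miss; latency flat match; packet loss miss
(F) spanning-tree reconvergence — interface resets match; fragmentation needed ICMP miss; ARP requests flooding miss; CPU on switch normal miss; latency flat match; packet loss miss
None of the listed candidates fits everything.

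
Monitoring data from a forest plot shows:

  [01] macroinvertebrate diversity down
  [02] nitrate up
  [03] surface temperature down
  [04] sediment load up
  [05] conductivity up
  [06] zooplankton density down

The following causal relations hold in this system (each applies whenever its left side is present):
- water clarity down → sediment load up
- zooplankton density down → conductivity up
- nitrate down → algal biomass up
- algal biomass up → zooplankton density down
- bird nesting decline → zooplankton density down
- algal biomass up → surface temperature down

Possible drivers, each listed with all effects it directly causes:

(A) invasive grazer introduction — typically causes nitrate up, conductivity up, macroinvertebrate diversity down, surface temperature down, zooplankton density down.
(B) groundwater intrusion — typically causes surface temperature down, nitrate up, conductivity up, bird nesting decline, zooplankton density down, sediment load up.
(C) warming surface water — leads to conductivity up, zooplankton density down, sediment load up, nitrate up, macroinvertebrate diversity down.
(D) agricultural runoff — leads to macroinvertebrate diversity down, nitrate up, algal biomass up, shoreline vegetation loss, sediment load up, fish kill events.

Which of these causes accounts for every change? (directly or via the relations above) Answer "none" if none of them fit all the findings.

D

Per-candidate check:
(A) invasive grazer introduction — does not account for sediment load up
(B) groundwater intrusion — does not account for macroinvertebrate diversity down
(C) warming surface water — does not account for surface temperature down
(D) agricultural runoff — macroinvertebrate diversity down yes; nitrate up yes; surface temperature down yes (by algal biomass up → surface temperature down); sediment load up yes; conductivity up yes (by algal biomass up → zooplankton density down → conductivity up); zooplankton density down yes (by algal biomass up → zooplankton density down)
Only (D) is consistent with every observation.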